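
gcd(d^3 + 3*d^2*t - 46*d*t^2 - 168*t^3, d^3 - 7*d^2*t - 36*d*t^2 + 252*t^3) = -d^2 + d*t + 42*t^2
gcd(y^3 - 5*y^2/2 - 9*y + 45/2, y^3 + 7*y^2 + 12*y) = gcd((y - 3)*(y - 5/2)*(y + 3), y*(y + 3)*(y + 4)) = y + 3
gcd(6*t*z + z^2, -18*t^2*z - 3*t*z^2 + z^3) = z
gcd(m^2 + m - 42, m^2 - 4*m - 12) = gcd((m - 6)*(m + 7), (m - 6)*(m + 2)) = m - 6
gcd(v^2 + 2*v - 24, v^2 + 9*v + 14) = 1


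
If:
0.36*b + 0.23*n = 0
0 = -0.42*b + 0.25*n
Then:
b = 0.00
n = 0.00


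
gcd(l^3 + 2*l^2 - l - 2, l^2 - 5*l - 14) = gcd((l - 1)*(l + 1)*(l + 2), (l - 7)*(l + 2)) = l + 2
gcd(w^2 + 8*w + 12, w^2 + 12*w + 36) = w + 6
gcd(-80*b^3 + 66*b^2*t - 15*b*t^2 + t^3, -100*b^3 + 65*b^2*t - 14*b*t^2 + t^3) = -5*b + t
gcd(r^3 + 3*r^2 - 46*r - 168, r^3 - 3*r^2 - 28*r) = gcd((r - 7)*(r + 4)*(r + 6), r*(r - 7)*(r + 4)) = r^2 - 3*r - 28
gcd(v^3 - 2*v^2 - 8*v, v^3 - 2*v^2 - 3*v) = v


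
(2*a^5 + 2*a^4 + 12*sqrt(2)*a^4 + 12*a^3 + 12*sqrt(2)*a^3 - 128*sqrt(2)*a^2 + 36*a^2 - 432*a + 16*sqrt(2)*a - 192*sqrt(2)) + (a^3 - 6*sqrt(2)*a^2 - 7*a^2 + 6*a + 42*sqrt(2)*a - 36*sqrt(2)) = 2*a^5 + 2*a^4 + 12*sqrt(2)*a^4 + 13*a^3 + 12*sqrt(2)*a^3 - 134*sqrt(2)*a^2 + 29*a^2 - 426*a + 58*sqrt(2)*a - 228*sqrt(2)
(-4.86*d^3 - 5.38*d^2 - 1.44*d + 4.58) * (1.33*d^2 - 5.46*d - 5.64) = -6.4638*d^5 + 19.3802*d^4 + 54.87*d^3 + 44.297*d^2 - 16.8852*d - 25.8312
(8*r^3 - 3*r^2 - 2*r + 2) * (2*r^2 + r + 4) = 16*r^5 + 2*r^4 + 25*r^3 - 10*r^2 - 6*r + 8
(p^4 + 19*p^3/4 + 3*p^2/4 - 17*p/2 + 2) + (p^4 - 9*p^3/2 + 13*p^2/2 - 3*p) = 2*p^4 + p^3/4 + 29*p^2/4 - 23*p/2 + 2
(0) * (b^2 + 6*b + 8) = 0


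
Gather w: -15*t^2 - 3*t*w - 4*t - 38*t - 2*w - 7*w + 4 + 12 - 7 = -15*t^2 - 42*t + w*(-3*t - 9) + 9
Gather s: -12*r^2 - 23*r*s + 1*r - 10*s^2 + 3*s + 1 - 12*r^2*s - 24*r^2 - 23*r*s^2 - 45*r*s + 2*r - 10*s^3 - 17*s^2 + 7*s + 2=-36*r^2 + 3*r - 10*s^3 + s^2*(-23*r - 27) + s*(-12*r^2 - 68*r + 10) + 3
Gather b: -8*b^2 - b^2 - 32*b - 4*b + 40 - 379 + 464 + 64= -9*b^2 - 36*b + 189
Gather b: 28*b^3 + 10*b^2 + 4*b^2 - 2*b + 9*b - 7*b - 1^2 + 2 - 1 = 28*b^3 + 14*b^2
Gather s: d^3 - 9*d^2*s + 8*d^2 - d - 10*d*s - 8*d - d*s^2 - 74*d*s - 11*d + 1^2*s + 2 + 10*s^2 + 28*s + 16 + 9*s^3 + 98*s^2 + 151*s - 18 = d^3 + 8*d^2 - 20*d + 9*s^3 + s^2*(108 - d) + s*(-9*d^2 - 84*d + 180)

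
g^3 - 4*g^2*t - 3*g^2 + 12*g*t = g*(g - 3)*(g - 4*t)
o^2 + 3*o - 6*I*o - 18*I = (o + 3)*(o - 6*I)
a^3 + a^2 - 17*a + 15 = (a - 3)*(a - 1)*(a + 5)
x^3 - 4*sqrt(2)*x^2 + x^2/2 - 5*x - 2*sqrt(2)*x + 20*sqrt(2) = (x - 2)*(x + 5/2)*(x - 4*sqrt(2))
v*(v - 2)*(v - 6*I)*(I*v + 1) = I*v^4 + 7*v^3 - 2*I*v^3 - 14*v^2 - 6*I*v^2 + 12*I*v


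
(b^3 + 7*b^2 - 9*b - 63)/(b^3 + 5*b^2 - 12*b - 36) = (b^2 + 10*b + 21)/(b^2 + 8*b + 12)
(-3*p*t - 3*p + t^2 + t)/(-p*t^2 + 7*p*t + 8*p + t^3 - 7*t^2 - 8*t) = (3*p - t)/(p*t - 8*p - t^2 + 8*t)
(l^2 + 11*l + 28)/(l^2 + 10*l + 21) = (l + 4)/(l + 3)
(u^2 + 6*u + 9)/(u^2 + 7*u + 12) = (u + 3)/(u + 4)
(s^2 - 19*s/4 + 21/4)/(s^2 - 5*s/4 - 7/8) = 2*(s - 3)/(2*s + 1)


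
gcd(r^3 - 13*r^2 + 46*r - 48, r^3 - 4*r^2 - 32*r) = r - 8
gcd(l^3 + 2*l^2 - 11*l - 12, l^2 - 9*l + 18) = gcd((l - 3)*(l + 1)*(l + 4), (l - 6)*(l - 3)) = l - 3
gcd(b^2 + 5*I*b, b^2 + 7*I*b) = b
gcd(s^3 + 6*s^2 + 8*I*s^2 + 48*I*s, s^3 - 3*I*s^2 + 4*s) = s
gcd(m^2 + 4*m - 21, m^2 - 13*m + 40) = 1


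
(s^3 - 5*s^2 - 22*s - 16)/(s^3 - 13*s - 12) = (s^2 - 6*s - 16)/(s^2 - s - 12)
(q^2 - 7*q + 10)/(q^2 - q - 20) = (q - 2)/(q + 4)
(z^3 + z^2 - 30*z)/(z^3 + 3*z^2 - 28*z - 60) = z/(z + 2)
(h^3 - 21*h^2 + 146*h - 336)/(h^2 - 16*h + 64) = (h^2 - 13*h + 42)/(h - 8)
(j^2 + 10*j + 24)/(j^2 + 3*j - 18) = (j + 4)/(j - 3)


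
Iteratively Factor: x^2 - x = (x - 1)*(x)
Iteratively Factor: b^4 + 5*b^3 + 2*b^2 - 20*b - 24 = (b + 2)*(b^3 + 3*b^2 - 4*b - 12) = (b + 2)^2*(b^2 + b - 6) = (b - 2)*(b + 2)^2*(b + 3)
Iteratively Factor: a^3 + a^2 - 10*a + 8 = (a - 1)*(a^2 + 2*a - 8) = (a - 1)*(a + 4)*(a - 2)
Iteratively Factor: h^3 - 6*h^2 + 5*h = (h)*(h^2 - 6*h + 5) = h*(h - 1)*(h - 5)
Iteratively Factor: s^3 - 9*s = (s)*(s^2 - 9) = s*(s + 3)*(s - 3)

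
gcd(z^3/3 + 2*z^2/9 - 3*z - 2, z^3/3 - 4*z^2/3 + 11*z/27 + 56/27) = 1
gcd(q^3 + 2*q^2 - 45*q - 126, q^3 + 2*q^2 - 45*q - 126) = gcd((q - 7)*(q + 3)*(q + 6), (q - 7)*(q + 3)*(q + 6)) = q^3 + 2*q^2 - 45*q - 126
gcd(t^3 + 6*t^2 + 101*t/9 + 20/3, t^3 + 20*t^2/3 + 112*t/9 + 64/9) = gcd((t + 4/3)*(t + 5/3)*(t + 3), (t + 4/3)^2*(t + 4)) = t + 4/3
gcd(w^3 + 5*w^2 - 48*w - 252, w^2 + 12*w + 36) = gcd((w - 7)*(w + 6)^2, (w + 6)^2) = w^2 + 12*w + 36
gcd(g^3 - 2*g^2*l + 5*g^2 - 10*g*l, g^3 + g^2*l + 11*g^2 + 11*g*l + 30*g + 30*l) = g + 5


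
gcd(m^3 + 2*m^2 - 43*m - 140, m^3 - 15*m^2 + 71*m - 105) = m - 7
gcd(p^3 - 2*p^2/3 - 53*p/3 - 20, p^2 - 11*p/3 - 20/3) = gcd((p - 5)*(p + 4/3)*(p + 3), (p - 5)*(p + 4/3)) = p^2 - 11*p/3 - 20/3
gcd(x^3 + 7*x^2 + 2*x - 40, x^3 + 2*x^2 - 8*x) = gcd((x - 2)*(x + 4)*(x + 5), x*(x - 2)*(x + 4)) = x^2 + 2*x - 8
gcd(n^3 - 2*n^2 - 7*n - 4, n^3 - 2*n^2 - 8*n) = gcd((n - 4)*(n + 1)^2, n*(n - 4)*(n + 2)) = n - 4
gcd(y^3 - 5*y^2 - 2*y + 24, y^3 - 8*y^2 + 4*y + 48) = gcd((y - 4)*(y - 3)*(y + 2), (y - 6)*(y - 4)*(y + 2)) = y^2 - 2*y - 8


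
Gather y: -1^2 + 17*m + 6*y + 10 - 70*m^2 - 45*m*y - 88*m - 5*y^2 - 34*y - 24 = -70*m^2 - 71*m - 5*y^2 + y*(-45*m - 28) - 15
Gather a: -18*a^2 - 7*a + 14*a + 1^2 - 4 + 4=-18*a^2 + 7*a + 1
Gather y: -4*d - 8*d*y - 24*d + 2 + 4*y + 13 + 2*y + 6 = -28*d + y*(6 - 8*d) + 21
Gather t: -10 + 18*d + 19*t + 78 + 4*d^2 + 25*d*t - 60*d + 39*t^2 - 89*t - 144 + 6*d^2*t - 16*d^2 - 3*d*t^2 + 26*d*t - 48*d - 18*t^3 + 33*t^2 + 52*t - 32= -12*d^2 - 90*d - 18*t^3 + t^2*(72 - 3*d) + t*(6*d^2 + 51*d - 18) - 108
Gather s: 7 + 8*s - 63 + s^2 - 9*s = s^2 - s - 56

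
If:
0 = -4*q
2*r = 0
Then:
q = 0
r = 0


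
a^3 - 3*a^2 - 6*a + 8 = (a - 4)*(a - 1)*(a + 2)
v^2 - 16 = (v - 4)*(v + 4)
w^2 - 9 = (w - 3)*(w + 3)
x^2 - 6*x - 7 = (x - 7)*(x + 1)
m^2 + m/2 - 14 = (m - 7/2)*(m + 4)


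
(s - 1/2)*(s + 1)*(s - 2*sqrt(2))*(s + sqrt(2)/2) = s^4 - 3*sqrt(2)*s^3/2 + s^3/2 - 5*s^2/2 - 3*sqrt(2)*s^2/4 - s + 3*sqrt(2)*s/4 + 1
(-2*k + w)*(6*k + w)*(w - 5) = -12*k^2*w + 60*k^2 + 4*k*w^2 - 20*k*w + w^3 - 5*w^2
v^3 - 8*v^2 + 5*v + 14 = (v - 7)*(v - 2)*(v + 1)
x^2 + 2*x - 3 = (x - 1)*(x + 3)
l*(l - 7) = l^2 - 7*l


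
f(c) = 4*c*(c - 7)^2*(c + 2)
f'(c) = 4*c*(c - 7)^2 + 4*c*(c + 2)*(2*c - 14) + 4*(c - 7)^2*(c + 2) = 16*c^3 - 144*c^2 + 168*c + 392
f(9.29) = 2200.09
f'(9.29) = 2353.17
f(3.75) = 911.02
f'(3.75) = -159.25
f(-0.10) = -38.31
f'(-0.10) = 373.74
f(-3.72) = 2941.18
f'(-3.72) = -3049.35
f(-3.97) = 3764.70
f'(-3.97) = -3545.66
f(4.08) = 846.04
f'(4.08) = -232.96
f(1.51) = 638.98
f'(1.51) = 372.43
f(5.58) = 341.15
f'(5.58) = -374.34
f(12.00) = 16800.00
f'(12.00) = 9320.00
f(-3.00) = 1200.00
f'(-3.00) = -1840.00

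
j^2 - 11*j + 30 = (j - 6)*(j - 5)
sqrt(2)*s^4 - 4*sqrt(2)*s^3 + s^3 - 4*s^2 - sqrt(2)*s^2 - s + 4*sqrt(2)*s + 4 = (s - 4)*(s - 1)*(s + 1)*(sqrt(2)*s + 1)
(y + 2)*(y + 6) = y^2 + 8*y + 12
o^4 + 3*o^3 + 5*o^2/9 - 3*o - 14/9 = (o - 1)*(o + 2/3)*(o + 1)*(o + 7/3)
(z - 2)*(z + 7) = z^2 + 5*z - 14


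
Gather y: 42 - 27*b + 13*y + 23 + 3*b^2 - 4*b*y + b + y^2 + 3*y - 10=3*b^2 - 26*b + y^2 + y*(16 - 4*b) + 55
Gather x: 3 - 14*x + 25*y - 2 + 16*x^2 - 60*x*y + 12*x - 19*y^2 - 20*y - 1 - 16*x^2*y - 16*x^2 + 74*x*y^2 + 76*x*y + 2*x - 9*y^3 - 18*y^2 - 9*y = -16*x^2*y + x*(74*y^2 + 16*y) - 9*y^3 - 37*y^2 - 4*y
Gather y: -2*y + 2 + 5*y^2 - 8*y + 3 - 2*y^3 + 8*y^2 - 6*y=-2*y^3 + 13*y^2 - 16*y + 5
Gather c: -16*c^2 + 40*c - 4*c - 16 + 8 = -16*c^2 + 36*c - 8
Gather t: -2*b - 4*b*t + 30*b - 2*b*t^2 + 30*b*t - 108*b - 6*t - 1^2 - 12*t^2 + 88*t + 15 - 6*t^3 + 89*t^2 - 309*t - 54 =-80*b - 6*t^3 + t^2*(77 - 2*b) + t*(26*b - 227) - 40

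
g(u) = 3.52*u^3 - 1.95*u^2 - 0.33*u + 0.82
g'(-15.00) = 2434.17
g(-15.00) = -12312.98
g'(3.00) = 83.01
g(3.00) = 77.32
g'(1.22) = 10.63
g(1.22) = 3.91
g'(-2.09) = 53.95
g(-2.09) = -39.14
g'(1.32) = 12.92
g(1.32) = 5.08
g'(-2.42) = 70.95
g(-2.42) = -59.69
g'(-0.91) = 11.96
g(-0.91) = -3.15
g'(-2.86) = 97.20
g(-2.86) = -96.53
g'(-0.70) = 7.57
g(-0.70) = -1.11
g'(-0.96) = 13.15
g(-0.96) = -3.77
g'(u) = 10.56*u^2 - 3.9*u - 0.33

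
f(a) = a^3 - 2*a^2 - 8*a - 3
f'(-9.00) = 271.00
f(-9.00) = -822.00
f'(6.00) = 76.00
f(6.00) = 93.00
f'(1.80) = -5.48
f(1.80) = -18.05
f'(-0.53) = -5.04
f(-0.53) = 0.53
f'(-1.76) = 8.33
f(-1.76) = -0.57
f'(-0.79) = -2.97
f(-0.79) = 1.58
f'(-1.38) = 3.23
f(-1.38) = 1.60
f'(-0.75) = -3.31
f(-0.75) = 1.45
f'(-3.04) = 31.88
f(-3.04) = -25.26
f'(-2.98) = 30.56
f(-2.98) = -23.38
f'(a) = 3*a^2 - 4*a - 8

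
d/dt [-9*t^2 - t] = -18*t - 1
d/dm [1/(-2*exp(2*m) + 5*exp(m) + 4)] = (4*exp(m) - 5)*exp(m)/(-2*exp(2*m) + 5*exp(m) + 4)^2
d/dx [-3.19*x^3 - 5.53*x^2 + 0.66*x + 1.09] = -9.57*x^2 - 11.06*x + 0.66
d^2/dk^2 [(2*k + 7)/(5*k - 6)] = 470/(5*k - 6)^3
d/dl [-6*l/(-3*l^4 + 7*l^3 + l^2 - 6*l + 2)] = 6*(-9*l^4 + 14*l^3 + l^2 - 2)/(9*l^8 - 42*l^7 + 43*l^6 + 50*l^5 - 95*l^4 + 16*l^3 + 40*l^2 - 24*l + 4)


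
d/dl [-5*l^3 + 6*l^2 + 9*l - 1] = -15*l^2 + 12*l + 9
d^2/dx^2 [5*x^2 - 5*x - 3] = 10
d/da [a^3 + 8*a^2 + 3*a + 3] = 3*a^2 + 16*a + 3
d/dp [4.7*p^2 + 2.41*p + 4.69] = 9.4*p + 2.41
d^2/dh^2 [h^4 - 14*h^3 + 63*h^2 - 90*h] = 12*h^2 - 84*h + 126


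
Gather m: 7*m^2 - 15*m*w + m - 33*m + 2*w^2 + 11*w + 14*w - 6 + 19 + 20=7*m^2 + m*(-15*w - 32) + 2*w^2 + 25*w + 33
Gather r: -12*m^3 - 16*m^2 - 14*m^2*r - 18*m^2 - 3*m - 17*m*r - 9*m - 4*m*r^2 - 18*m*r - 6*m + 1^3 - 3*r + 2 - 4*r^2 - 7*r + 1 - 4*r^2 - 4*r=-12*m^3 - 34*m^2 - 18*m + r^2*(-4*m - 8) + r*(-14*m^2 - 35*m - 14) + 4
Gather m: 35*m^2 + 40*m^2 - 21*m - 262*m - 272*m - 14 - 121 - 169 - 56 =75*m^2 - 555*m - 360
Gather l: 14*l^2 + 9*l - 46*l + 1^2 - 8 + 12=14*l^2 - 37*l + 5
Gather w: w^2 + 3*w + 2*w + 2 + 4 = w^2 + 5*w + 6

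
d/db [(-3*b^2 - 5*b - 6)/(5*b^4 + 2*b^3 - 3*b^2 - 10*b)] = (30*b^5 + 81*b^4 + 140*b^3 + 51*b^2 - 36*b - 60)/(b^2*(25*b^6 + 20*b^5 - 26*b^4 - 112*b^3 - 31*b^2 + 60*b + 100))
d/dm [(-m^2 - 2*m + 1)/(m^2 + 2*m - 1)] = 0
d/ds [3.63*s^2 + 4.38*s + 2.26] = 7.26*s + 4.38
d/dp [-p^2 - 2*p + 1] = -2*p - 2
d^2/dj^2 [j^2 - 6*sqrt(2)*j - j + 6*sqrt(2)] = 2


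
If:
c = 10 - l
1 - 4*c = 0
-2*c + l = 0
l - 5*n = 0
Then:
No Solution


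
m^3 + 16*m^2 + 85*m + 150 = (m + 5)^2*(m + 6)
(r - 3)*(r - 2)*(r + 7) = r^3 + 2*r^2 - 29*r + 42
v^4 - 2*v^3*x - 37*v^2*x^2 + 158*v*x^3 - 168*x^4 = (v - 4*x)*(v - 3*x)*(v - 2*x)*(v + 7*x)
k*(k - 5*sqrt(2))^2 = k^3 - 10*sqrt(2)*k^2 + 50*k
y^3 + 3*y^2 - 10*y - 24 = (y - 3)*(y + 2)*(y + 4)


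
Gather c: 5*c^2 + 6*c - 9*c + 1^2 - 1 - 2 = 5*c^2 - 3*c - 2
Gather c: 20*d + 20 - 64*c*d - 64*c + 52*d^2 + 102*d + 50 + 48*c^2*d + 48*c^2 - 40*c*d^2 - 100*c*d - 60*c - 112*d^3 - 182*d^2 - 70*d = c^2*(48*d + 48) + c*(-40*d^2 - 164*d - 124) - 112*d^3 - 130*d^2 + 52*d + 70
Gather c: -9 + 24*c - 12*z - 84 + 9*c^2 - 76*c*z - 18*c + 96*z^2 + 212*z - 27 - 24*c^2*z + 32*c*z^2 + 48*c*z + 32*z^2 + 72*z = c^2*(9 - 24*z) + c*(32*z^2 - 28*z + 6) + 128*z^2 + 272*z - 120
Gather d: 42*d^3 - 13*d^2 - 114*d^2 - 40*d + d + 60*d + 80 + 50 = 42*d^3 - 127*d^2 + 21*d + 130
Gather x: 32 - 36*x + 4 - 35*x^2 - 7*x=-35*x^2 - 43*x + 36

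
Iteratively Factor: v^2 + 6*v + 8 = (v + 2)*(v + 4)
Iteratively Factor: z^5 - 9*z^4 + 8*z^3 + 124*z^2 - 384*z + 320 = (z - 4)*(z^4 - 5*z^3 - 12*z^2 + 76*z - 80) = (z - 4)*(z - 2)*(z^3 - 3*z^2 - 18*z + 40) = (z - 4)*(z - 2)^2*(z^2 - z - 20) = (z - 4)*(z - 2)^2*(z + 4)*(z - 5)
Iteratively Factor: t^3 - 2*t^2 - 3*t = (t - 3)*(t^2 + t) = t*(t - 3)*(t + 1)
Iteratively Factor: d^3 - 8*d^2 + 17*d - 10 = (d - 2)*(d^2 - 6*d + 5) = (d - 2)*(d - 1)*(d - 5)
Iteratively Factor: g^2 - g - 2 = (g - 2)*(g + 1)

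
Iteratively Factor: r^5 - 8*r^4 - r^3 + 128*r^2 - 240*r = (r - 3)*(r^4 - 5*r^3 - 16*r^2 + 80*r) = r*(r - 3)*(r^3 - 5*r^2 - 16*r + 80) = r*(r - 4)*(r - 3)*(r^2 - r - 20) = r*(r - 5)*(r - 4)*(r - 3)*(r + 4)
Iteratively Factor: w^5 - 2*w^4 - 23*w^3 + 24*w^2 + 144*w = (w)*(w^4 - 2*w^3 - 23*w^2 + 24*w + 144) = w*(w - 4)*(w^3 + 2*w^2 - 15*w - 36) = w*(w - 4)*(w + 3)*(w^2 - w - 12) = w*(w - 4)^2*(w + 3)*(w + 3)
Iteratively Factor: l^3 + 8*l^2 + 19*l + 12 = (l + 4)*(l^2 + 4*l + 3) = (l + 1)*(l + 4)*(l + 3)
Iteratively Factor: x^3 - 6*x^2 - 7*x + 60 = (x + 3)*(x^2 - 9*x + 20) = (x - 5)*(x + 3)*(x - 4)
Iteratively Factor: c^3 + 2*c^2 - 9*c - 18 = (c + 2)*(c^2 - 9) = (c + 2)*(c + 3)*(c - 3)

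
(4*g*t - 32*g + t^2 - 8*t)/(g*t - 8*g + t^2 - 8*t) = (4*g + t)/(g + t)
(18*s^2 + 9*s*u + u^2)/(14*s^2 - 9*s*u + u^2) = (18*s^2 + 9*s*u + u^2)/(14*s^2 - 9*s*u + u^2)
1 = 1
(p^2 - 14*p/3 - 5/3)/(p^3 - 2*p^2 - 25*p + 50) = (p + 1/3)/(p^2 + 3*p - 10)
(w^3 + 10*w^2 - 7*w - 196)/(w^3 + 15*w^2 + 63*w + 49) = (w - 4)/(w + 1)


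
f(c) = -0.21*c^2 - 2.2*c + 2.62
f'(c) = -0.42*c - 2.2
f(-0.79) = 4.23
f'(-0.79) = -1.87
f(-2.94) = 7.27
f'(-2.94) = -0.97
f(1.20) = -0.32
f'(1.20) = -2.70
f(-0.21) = 3.07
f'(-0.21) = -2.11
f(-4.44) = 8.25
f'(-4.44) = -0.34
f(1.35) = -0.73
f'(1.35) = -2.77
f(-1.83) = 5.94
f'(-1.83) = -1.43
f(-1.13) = 4.84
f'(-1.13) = -1.73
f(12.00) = -54.02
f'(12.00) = -7.24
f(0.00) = 2.62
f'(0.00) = -2.20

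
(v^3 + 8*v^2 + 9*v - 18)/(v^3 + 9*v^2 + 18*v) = (v - 1)/v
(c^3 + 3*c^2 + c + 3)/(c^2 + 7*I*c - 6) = (c^2 + c*(3 - I) - 3*I)/(c + 6*I)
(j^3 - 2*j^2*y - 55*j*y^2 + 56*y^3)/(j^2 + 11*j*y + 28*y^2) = (j^2 - 9*j*y + 8*y^2)/(j + 4*y)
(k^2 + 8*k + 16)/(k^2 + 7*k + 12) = (k + 4)/(k + 3)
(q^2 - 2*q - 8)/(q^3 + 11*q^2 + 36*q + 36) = (q - 4)/(q^2 + 9*q + 18)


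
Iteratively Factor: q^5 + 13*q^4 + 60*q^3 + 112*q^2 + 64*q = (q + 1)*(q^4 + 12*q^3 + 48*q^2 + 64*q) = q*(q + 1)*(q^3 + 12*q^2 + 48*q + 64) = q*(q + 1)*(q + 4)*(q^2 + 8*q + 16) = q*(q + 1)*(q + 4)^2*(q + 4)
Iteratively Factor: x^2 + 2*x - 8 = (x - 2)*(x + 4)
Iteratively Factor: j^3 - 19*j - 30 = (j + 3)*(j^2 - 3*j - 10) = (j + 2)*(j + 3)*(j - 5)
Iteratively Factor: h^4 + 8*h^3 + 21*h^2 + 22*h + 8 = (h + 1)*(h^3 + 7*h^2 + 14*h + 8) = (h + 1)^2*(h^2 + 6*h + 8) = (h + 1)^2*(h + 4)*(h + 2)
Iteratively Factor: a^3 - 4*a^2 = (a)*(a^2 - 4*a) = a^2*(a - 4)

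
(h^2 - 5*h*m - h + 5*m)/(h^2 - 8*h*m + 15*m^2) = (h - 1)/(h - 3*m)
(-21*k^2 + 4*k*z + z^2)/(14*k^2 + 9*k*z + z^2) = (-3*k + z)/(2*k + z)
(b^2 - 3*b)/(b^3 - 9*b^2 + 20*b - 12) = b*(b - 3)/(b^3 - 9*b^2 + 20*b - 12)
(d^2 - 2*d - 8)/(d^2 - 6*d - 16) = (d - 4)/(d - 8)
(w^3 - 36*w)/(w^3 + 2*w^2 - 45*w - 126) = w*(w - 6)/(w^2 - 4*w - 21)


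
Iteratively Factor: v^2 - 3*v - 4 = (v - 4)*(v + 1)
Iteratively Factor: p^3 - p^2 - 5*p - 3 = (p + 1)*(p^2 - 2*p - 3) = (p - 3)*(p + 1)*(p + 1)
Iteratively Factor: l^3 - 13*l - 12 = (l - 4)*(l^2 + 4*l + 3) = (l - 4)*(l + 3)*(l + 1)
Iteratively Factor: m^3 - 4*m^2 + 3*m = (m)*(m^2 - 4*m + 3) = m*(m - 3)*(m - 1)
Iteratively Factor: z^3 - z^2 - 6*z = (z + 2)*(z^2 - 3*z) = z*(z + 2)*(z - 3)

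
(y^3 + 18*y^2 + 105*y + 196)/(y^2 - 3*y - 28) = (y^2 + 14*y + 49)/(y - 7)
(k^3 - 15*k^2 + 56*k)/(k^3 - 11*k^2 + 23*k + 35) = k*(k - 8)/(k^2 - 4*k - 5)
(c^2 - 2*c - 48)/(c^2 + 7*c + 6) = (c - 8)/(c + 1)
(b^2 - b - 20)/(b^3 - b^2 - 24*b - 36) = (-b^2 + b + 20)/(-b^3 + b^2 + 24*b + 36)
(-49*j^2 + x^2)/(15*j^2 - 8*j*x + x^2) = (-49*j^2 + x^2)/(15*j^2 - 8*j*x + x^2)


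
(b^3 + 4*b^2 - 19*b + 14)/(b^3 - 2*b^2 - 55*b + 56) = (b - 2)/(b - 8)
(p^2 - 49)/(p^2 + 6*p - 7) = (p - 7)/(p - 1)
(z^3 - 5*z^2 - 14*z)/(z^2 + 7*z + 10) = z*(z - 7)/(z + 5)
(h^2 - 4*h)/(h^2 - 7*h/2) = 2*(h - 4)/(2*h - 7)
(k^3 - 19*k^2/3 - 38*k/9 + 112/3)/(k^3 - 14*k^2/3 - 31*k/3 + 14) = (k - 8/3)/(k - 1)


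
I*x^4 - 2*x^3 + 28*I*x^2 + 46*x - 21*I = (x - 3*I)*(x - I)*(x + 7*I)*(I*x + 1)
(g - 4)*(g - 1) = g^2 - 5*g + 4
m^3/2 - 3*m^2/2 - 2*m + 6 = (m/2 + 1)*(m - 3)*(m - 2)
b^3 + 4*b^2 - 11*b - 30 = (b - 3)*(b + 2)*(b + 5)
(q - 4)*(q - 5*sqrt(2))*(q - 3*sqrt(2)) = q^3 - 8*sqrt(2)*q^2 - 4*q^2 + 30*q + 32*sqrt(2)*q - 120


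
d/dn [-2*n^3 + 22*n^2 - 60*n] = -6*n^2 + 44*n - 60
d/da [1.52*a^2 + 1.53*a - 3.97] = 3.04*a + 1.53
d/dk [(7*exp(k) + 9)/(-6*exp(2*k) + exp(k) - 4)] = ((7*exp(k) + 9)*(12*exp(k) - 1) - 42*exp(2*k) + 7*exp(k) - 28)*exp(k)/(6*exp(2*k) - exp(k) + 4)^2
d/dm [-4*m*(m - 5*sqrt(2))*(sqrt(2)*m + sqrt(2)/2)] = -12*sqrt(2)*m^2 - 4*sqrt(2)*m + 80*m + 20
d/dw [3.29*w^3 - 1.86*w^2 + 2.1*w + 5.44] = 9.87*w^2 - 3.72*w + 2.1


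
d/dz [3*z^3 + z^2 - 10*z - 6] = 9*z^2 + 2*z - 10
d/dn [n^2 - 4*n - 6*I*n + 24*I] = 2*n - 4 - 6*I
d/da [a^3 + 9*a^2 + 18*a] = 3*a^2 + 18*a + 18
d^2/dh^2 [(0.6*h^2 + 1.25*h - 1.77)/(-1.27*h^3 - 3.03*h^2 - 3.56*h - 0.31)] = (-1.93548*h^6 - 12.09675*h^5 + 21.673566*h^4 + 113.580182*h^3 + 154.803282*h^2 + 117.419472*h + 44.183102)/(2.048383*h^9 + 14.661261*h^8 + 52.205001*h^7 + 111.51354*h^6 + 153.495894*h^5 + 132.150693*h^4 + 65.547605*h^3 + 12.659997*h^2 + 1.026348*h + 0.029791)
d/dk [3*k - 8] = 3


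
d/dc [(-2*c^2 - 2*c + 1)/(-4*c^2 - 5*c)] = (2*c^2 + 8*c + 5)/(c^2*(16*c^2 + 40*c + 25))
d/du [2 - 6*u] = -6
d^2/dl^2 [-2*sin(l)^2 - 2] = -4*cos(2*l)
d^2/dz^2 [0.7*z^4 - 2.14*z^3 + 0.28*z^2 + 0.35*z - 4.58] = 8.4*z^2 - 12.84*z + 0.56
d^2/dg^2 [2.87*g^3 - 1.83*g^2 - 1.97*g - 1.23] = 17.22*g - 3.66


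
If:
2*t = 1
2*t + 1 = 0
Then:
No Solution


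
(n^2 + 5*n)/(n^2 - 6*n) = (n + 5)/(n - 6)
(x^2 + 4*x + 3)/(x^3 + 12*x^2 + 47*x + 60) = (x + 1)/(x^2 + 9*x + 20)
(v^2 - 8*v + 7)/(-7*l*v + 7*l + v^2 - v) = (v - 7)/(-7*l + v)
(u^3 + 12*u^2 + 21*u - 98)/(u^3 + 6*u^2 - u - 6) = (u^3 + 12*u^2 + 21*u - 98)/(u^3 + 6*u^2 - u - 6)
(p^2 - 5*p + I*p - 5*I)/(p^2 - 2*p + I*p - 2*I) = (p - 5)/(p - 2)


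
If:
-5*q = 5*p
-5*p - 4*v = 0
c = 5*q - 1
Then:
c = 4*v - 1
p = -4*v/5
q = 4*v/5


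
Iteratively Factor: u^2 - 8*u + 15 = (u - 5)*(u - 3)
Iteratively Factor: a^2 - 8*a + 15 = (a - 3)*(a - 5)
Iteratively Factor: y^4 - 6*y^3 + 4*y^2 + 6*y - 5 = (y + 1)*(y^3 - 7*y^2 + 11*y - 5) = (y - 5)*(y + 1)*(y^2 - 2*y + 1) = (y - 5)*(y - 1)*(y + 1)*(y - 1)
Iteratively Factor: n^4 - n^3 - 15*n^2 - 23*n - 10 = (n - 5)*(n^3 + 4*n^2 + 5*n + 2) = (n - 5)*(n + 1)*(n^2 + 3*n + 2) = (n - 5)*(n + 1)*(n + 2)*(n + 1)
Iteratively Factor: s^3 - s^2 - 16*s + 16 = (s + 4)*(s^2 - 5*s + 4) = (s - 4)*(s + 4)*(s - 1)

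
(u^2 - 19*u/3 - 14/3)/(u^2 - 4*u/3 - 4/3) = (u - 7)/(u - 2)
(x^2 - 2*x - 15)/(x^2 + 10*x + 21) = (x - 5)/(x + 7)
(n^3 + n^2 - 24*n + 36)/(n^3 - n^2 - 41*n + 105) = (n^2 + 4*n - 12)/(n^2 + 2*n - 35)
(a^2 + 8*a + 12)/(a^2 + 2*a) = (a + 6)/a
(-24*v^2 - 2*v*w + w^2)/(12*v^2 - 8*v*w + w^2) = (-4*v - w)/(2*v - w)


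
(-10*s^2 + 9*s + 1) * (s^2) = -10*s^4 + 9*s^3 + s^2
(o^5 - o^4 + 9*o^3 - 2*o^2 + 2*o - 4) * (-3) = -3*o^5 + 3*o^4 - 27*o^3 + 6*o^2 - 6*o + 12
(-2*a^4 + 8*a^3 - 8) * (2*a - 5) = -4*a^5 + 26*a^4 - 40*a^3 - 16*a + 40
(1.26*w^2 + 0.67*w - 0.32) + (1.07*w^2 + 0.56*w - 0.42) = 2.33*w^2 + 1.23*w - 0.74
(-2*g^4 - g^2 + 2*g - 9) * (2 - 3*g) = 6*g^5 - 4*g^4 + 3*g^3 - 8*g^2 + 31*g - 18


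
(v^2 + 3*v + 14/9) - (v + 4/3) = v^2 + 2*v + 2/9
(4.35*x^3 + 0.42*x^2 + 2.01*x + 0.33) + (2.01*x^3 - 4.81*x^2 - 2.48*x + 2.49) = 6.36*x^3 - 4.39*x^2 - 0.47*x + 2.82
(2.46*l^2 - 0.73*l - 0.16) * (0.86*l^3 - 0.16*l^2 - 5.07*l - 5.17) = 2.1156*l^5 - 1.0214*l^4 - 12.493*l^3 - 8.9915*l^2 + 4.5853*l + 0.8272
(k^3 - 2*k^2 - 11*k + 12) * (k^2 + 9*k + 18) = k^5 + 7*k^4 - 11*k^3 - 123*k^2 - 90*k + 216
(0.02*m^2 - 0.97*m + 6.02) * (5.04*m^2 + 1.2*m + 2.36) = 0.1008*m^4 - 4.8648*m^3 + 29.224*m^2 + 4.9348*m + 14.2072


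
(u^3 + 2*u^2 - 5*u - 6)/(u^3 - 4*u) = (u^2 + 4*u + 3)/(u*(u + 2))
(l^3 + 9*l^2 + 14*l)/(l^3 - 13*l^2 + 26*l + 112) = l*(l + 7)/(l^2 - 15*l + 56)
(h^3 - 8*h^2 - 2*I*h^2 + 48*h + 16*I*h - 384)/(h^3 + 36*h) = (h^2 - 8*h*(1 + I) + 64*I)/(h*(h - 6*I))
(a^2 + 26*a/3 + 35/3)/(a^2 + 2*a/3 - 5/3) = (a + 7)/(a - 1)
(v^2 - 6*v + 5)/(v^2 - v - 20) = (v - 1)/(v + 4)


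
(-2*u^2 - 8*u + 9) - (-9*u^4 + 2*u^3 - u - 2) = 9*u^4 - 2*u^3 - 2*u^2 - 7*u + 11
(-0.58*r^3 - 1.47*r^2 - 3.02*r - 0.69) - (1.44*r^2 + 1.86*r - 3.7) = -0.58*r^3 - 2.91*r^2 - 4.88*r + 3.01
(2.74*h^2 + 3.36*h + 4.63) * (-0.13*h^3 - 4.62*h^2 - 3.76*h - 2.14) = -0.3562*h^5 - 13.0956*h^4 - 26.4275*h^3 - 39.8878*h^2 - 24.5992*h - 9.9082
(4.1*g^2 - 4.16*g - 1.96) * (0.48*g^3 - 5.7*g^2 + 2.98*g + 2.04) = 1.968*g^5 - 25.3668*g^4 + 34.9892*g^3 + 7.1392*g^2 - 14.3272*g - 3.9984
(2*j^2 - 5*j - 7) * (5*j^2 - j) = 10*j^4 - 27*j^3 - 30*j^2 + 7*j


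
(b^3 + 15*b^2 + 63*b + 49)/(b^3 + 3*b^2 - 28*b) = (b^2 + 8*b + 7)/(b*(b - 4))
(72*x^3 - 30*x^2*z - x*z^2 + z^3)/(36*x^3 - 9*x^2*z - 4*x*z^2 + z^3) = (6*x + z)/(3*x + z)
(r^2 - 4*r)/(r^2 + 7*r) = (r - 4)/(r + 7)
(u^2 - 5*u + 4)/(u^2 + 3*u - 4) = (u - 4)/(u + 4)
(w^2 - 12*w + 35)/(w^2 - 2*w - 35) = (w - 5)/(w + 5)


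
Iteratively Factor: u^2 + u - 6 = (u + 3)*(u - 2)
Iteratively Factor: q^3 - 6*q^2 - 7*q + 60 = (q - 4)*(q^2 - 2*q - 15) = (q - 4)*(q + 3)*(q - 5)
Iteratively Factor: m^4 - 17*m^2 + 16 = (m - 1)*(m^3 + m^2 - 16*m - 16) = (m - 1)*(m + 1)*(m^2 - 16) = (m - 1)*(m + 1)*(m + 4)*(m - 4)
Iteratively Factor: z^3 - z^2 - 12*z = (z)*(z^2 - z - 12) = z*(z + 3)*(z - 4)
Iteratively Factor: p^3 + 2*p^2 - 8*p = (p)*(p^2 + 2*p - 8) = p*(p + 4)*(p - 2)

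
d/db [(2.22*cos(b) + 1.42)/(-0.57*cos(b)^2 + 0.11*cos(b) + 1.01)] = (1.2654*sin(b)^2 - 1.6188*cos(b) - 3.3514)*sin(b)/(-0.57*cos(b)^2 + 0.11*cos(b) + 1.01)^2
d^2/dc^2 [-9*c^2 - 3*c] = -18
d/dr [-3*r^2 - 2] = -6*r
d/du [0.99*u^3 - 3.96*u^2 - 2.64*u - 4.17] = 2.97*u^2 - 7.92*u - 2.64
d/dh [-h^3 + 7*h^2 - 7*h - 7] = -3*h^2 + 14*h - 7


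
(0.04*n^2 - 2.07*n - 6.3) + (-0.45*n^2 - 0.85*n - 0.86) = -0.41*n^2 - 2.92*n - 7.16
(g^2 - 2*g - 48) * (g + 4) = g^3 + 2*g^2 - 56*g - 192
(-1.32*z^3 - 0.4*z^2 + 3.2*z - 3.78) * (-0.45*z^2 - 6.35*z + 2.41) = 0.594*z^5 + 8.562*z^4 - 2.0812*z^3 - 19.583*z^2 + 31.715*z - 9.1098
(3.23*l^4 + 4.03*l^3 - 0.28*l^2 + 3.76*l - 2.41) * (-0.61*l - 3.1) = -1.9703*l^5 - 12.4713*l^4 - 12.3222*l^3 - 1.4256*l^2 - 10.1859*l + 7.471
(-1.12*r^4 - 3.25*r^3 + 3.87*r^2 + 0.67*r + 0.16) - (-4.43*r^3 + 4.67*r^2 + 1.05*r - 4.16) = -1.12*r^4 + 1.18*r^3 - 0.8*r^2 - 0.38*r + 4.32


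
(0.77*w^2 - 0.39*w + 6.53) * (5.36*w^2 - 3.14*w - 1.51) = 4.1272*w^4 - 4.5082*w^3 + 35.0627*w^2 - 19.9153*w - 9.8603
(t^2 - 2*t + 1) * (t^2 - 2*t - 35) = t^4 - 4*t^3 - 30*t^2 + 68*t - 35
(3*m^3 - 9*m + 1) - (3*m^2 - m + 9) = 3*m^3 - 3*m^2 - 8*m - 8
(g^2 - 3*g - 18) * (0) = 0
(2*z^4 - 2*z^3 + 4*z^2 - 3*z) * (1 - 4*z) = -8*z^5 + 10*z^4 - 18*z^3 + 16*z^2 - 3*z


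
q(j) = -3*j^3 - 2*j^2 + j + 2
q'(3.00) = -92.00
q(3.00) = -94.00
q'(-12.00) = -1247.00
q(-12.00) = 4886.00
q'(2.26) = -54.01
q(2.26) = -40.58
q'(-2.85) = -60.70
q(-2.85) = 52.35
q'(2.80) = -80.76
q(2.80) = -76.74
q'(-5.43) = -242.64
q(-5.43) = 417.91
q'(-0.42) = 1.09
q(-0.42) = 1.45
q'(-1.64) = -16.65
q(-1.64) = 8.21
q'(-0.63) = -0.05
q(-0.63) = 1.33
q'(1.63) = -29.43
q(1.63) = -14.68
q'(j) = -9*j^2 - 4*j + 1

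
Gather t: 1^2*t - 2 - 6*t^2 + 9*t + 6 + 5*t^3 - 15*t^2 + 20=5*t^3 - 21*t^2 + 10*t + 24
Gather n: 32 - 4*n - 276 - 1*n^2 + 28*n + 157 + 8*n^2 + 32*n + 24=7*n^2 + 56*n - 63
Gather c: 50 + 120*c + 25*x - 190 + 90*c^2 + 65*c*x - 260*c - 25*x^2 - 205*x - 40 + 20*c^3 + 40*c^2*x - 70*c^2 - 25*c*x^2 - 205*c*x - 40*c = 20*c^3 + c^2*(40*x + 20) + c*(-25*x^2 - 140*x - 180) - 25*x^2 - 180*x - 180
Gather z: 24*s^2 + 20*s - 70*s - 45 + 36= 24*s^2 - 50*s - 9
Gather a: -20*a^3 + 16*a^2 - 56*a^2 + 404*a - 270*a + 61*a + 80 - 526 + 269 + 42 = -20*a^3 - 40*a^2 + 195*a - 135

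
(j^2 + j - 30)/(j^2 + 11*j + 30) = (j - 5)/(j + 5)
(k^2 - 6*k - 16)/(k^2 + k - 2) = (k - 8)/(k - 1)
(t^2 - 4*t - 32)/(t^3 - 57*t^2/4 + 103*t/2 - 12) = 4*(t + 4)/(4*t^2 - 25*t + 6)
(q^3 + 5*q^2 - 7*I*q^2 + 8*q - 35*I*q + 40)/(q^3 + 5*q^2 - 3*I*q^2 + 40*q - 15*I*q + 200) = (q + I)/(q + 5*I)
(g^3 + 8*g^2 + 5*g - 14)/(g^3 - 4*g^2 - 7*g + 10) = (g + 7)/(g - 5)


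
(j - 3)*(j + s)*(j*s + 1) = j^3*s + j^2*s^2 - 3*j^2*s + j^2 - 3*j*s^2 + j*s - 3*j - 3*s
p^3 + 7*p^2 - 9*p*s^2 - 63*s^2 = (p + 7)*(p - 3*s)*(p + 3*s)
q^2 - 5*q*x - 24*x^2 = (q - 8*x)*(q + 3*x)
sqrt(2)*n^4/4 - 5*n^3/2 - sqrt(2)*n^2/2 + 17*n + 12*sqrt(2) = (n/2 + sqrt(2)/2)*(n - 4*sqrt(2))*(n - 3*sqrt(2))*(sqrt(2)*n/2 + 1)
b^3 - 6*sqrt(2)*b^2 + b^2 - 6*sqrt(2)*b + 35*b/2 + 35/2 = (b + 1)*(b - 7*sqrt(2)/2)*(b - 5*sqrt(2)/2)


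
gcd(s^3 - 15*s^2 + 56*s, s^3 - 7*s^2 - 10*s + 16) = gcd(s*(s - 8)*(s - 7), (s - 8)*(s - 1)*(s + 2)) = s - 8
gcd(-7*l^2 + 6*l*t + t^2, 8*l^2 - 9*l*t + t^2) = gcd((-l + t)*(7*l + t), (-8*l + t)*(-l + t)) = -l + t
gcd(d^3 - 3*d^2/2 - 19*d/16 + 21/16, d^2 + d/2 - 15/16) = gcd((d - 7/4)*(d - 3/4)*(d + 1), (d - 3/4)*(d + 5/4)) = d - 3/4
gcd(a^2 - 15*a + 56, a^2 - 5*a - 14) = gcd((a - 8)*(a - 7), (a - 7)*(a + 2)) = a - 7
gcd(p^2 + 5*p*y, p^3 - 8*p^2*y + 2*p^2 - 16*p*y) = p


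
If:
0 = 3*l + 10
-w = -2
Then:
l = -10/3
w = 2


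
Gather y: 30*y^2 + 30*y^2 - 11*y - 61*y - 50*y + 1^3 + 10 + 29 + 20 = 60*y^2 - 122*y + 60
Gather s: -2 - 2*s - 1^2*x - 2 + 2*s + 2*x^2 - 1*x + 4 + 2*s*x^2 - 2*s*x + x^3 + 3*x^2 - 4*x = s*(2*x^2 - 2*x) + x^3 + 5*x^2 - 6*x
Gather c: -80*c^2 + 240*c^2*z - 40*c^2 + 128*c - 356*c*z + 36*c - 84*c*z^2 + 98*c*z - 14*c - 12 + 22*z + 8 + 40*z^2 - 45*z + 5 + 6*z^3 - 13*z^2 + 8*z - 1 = c^2*(240*z - 120) + c*(-84*z^2 - 258*z + 150) + 6*z^3 + 27*z^2 - 15*z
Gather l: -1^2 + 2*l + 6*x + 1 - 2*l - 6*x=0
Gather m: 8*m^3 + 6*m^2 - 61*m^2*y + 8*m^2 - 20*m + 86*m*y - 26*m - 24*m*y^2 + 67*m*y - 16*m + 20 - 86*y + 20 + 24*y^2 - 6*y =8*m^3 + m^2*(14 - 61*y) + m*(-24*y^2 + 153*y - 62) + 24*y^2 - 92*y + 40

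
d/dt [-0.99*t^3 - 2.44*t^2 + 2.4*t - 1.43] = -2.97*t^2 - 4.88*t + 2.4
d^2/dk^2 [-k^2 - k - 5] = -2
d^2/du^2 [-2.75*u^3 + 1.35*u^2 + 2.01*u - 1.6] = 2.7 - 16.5*u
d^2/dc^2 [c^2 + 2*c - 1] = 2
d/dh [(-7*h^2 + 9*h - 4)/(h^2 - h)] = 2*(-h^2 + 4*h - 2)/(h^2*(h^2 - 2*h + 1))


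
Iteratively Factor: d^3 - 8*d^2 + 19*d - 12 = (d - 1)*(d^2 - 7*d + 12) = (d - 4)*(d - 1)*(d - 3)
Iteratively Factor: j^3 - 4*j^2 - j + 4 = (j - 4)*(j^2 - 1) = (j - 4)*(j - 1)*(j + 1)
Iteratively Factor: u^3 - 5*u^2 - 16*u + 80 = (u + 4)*(u^2 - 9*u + 20) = (u - 5)*(u + 4)*(u - 4)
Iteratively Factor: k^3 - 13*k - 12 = (k + 1)*(k^2 - k - 12) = (k + 1)*(k + 3)*(k - 4)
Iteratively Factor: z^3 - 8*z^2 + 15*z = (z)*(z^2 - 8*z + 15) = z*(z - 3)*(z - 5)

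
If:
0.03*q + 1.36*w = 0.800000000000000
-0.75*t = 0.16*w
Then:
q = 26.6666666666667 - 45.3333333333333*w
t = -0.213333333333333*w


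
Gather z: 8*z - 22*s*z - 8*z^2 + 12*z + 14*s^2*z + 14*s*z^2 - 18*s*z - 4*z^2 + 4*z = z^2*(14*s - 12) + z*(14*s^2 - 40*s + 24)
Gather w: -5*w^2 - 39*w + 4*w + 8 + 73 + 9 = -5*w^2 - 35*w + 90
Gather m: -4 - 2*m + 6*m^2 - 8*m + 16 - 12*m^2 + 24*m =-6*m^2 + 14*m + 12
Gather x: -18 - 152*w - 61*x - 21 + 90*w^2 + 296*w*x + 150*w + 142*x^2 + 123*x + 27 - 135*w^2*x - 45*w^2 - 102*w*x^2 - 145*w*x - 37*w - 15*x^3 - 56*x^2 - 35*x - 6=45*w^2 - 39*w - 15*x^3 + x^2*(86 - 102*w) + x*(-135*w^2 + 151*w + 27) - 18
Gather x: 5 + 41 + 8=54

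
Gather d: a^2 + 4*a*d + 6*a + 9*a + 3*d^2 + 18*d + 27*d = a^2 + 15*a + 3*d^2 + d*(4*a + 45)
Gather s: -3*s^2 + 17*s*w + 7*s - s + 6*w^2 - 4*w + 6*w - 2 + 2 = -3*s^2 + s*(17*w + 6) + 6*w^2 + 2*w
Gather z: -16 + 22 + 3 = 9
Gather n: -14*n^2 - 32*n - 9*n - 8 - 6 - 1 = -14*n^2 - 41*n - 15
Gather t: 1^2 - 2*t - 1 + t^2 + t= t^2 - t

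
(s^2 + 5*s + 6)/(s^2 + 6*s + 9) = (s + 2)/(s + 3)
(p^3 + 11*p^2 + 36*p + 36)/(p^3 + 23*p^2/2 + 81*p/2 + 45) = 2*(p + 2)/(2*p + 5)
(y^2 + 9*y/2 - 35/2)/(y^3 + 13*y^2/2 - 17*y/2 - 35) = 1/(y + 2)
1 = 1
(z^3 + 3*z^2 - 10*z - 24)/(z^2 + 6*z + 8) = z - 3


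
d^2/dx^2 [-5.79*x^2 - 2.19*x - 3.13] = -11.5800000000000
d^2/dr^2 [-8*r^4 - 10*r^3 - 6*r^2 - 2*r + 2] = -96*r^2 - 60*r - 12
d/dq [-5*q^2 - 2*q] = -10*q - 2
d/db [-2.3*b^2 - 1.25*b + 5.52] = -4.6*b - 1.25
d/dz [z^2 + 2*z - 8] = 2*z + 2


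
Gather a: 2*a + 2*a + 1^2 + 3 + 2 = 4*a + 6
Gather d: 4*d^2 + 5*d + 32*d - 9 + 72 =4*d^2 + 37*d + 63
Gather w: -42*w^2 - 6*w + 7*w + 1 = -42*w^2 + w + 1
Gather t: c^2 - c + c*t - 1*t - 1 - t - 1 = c^2 - c + t*(c - 2) - 2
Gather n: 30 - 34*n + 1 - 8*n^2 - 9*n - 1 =-8*n^2 - 43*n + 30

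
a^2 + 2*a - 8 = (a - 2)*(a + 4)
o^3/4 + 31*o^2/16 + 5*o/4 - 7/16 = (o/4 + 1/4)*(o - 1/4)*(o + 7)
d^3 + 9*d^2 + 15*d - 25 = (d - 1)*(d + 5)^2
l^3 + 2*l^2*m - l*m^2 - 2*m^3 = (l - m)*(l + m)*(l + 2*m)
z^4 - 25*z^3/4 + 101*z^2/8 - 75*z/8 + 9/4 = (z - 3)*(z - 2)*(z - 3/4)*(z - 1/2)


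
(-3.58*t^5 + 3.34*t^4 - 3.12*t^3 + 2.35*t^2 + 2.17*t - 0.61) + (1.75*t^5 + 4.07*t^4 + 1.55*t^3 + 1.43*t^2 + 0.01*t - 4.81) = -1.83*t^5 + 7.41*t^4 - 1.57*t^3 + 3.78*t^2 + 2.18*t - 5.42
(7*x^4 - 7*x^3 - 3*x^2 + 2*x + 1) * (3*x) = 21*x^5 - 21*x^4 - 9*x^3 + 6*x^2 + 3*x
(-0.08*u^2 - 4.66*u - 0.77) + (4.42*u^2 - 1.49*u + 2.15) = 4.34*u^2 - 6.15*u + 1.38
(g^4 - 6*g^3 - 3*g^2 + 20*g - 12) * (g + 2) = g^5 - 4*g^4 - 15*g^3 + 14*g^2 + 28*g - 24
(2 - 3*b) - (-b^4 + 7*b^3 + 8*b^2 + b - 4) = b^4 - 7*b^3 - 8*b^2 - 4*b + 6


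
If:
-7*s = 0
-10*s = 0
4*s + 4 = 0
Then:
No Solution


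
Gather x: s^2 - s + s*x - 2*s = s^2 + s*x - 3*s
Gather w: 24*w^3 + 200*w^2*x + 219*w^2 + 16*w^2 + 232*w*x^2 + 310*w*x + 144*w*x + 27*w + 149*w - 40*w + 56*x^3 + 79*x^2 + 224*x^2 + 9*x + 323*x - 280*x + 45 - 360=24*w^3 + w^2*(200*x + 235) + w*(232*x^2 + 454*x + 136) + 56*x^3 + 303*x^2 + 52*x - 315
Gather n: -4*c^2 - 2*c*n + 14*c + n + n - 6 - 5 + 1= -4*c^2 + 14*c + n*(2 - 2*c) - 10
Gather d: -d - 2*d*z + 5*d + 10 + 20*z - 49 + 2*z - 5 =d*(4 - 2*z) + 22*z - 44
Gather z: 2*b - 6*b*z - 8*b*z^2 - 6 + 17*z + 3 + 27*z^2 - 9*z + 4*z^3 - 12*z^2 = 2*b + 4*z^3 + z^2*(15 - 8*b) + z*(8 - 6*b) - 3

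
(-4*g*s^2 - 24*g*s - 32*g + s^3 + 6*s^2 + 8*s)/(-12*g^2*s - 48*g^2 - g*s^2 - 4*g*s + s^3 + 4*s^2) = (s + 2)/(3*g + s)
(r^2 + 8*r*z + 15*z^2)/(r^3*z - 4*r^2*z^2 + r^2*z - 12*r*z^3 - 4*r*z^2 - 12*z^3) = (-r^2 - 8*r*z - 15*z^2)/(z*(-r^3 + 4*r^2*z - r^2 + 12*r*z^2 + 4*r*z + 12*z^2))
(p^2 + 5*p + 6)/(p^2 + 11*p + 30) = (p^2 + 5*p + 6)/(p^2 + 11*p + 30)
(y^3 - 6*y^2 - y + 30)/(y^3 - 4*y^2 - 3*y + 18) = (y - 5)/(y - 3)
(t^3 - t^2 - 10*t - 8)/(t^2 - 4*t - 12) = (t^2 - 3*t - 4)/(t - 6)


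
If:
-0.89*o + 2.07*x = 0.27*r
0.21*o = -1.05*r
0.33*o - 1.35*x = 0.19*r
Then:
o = 0.00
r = 0.00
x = 0.00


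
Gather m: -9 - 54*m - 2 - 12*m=-66*m - 11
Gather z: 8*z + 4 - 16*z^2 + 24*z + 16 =-16*z^2 + 32*z + 20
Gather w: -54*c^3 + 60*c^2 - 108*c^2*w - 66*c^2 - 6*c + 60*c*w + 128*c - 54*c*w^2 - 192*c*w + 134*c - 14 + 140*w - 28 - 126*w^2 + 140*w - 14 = -54*c^3 - 6*c^2 + 256*c + w^2*(-54*c - 126) + w*(-108*c^2 - 132*c + 280) - 56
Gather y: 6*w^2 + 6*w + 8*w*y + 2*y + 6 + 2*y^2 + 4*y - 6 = 6*w^2 + 6*w + 2*y^2 + y*(8*w + 6)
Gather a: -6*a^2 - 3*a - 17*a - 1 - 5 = -6*a^2 - 20*a - 6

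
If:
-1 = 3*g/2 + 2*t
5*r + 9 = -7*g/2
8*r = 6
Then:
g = -51/14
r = 3/4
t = 125/56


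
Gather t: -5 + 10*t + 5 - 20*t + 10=10 - 10*t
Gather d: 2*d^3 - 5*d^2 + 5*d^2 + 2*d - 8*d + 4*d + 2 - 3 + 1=2*d^3 - 2*d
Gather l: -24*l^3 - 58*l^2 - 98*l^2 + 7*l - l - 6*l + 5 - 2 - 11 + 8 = -24*l^3 - 156*l^2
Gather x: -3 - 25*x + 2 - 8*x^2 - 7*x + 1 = -8*x^2 - 32*x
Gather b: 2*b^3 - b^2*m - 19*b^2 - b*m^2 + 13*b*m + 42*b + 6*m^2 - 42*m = 2*b^3 + b^2*(-m - 19) + b*(-m^2 + 13*m + 42) + 6*m^2 - 42*m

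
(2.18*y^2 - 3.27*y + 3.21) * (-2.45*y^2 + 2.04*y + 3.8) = -5.341*y^4 + 12.4587*y^3 - 6.2513*y^2 - 5.8776*y + 12.198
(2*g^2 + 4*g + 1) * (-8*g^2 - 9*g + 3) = -16*g^4 - 50*g^3 - 38*g^2 + 3*g + 3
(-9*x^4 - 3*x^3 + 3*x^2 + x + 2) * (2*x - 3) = -18*x^5 + 21*x^4 + 15*x^3 - 7*x^2 + x - 6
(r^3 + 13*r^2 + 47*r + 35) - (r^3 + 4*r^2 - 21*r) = 9*r^2 + 68*r + 35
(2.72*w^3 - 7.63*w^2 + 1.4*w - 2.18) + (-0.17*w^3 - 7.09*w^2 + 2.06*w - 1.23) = 2.55*w^3 - 14.72*w^2 + 3.46*w - 3.41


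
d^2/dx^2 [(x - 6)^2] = 2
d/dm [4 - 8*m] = -8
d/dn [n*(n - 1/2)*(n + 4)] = 3*n^2 + 7*n - 2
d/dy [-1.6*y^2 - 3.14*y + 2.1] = -3.2*y - 3.14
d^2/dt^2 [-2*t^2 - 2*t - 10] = -4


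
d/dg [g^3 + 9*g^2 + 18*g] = 3*g^2 + 18*g + 18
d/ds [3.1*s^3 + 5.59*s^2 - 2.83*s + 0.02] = 9.3*s^2 + 11.18*s - 2.83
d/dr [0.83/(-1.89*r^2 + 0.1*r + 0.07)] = (3.1374*r - 0.083)/(-1.89*r^2 + 0.1*r + 0.07)^2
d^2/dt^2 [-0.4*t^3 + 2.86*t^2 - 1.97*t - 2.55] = 5.72 - 2.4*t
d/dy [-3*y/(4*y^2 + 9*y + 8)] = 12*(y^2 - 2)/(16*y^4 + 72*y^3 + 145*y^2 + 144*y + 64)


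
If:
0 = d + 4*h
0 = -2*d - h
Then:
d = 0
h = 0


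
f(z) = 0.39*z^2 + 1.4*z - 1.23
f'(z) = 0.78*z + 1.4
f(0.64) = -0.17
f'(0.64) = 1.90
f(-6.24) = 5.22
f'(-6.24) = -3.47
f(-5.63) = 3.25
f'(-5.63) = -2.99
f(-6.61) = 6.56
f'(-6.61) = -3.76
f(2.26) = 3.93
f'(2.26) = 3.16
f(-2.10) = -2.45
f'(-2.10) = -0.24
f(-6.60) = 6.52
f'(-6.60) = -3.75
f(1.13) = 0.85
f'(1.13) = 2.28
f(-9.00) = 17.76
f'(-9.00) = -5.62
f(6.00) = 21.21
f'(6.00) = 6.08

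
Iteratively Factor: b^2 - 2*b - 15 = (b + 3)*(b - 5)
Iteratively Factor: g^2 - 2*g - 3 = (g - 3)*(g + 1)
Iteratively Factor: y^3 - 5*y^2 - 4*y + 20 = (y + 2)*(y^2 - 7*y + 10) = (y - 2)*(y + 2)*(y - 5)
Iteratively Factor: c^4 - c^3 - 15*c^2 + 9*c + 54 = (c + 2)*(c^3 - 3*c^2 - 9*c + 27) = (c - 3)*(c + 2)*(c^2 - 9) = (c - 3)^2*(c + 2)*(c + 3)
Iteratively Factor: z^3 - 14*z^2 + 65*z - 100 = (z - 5)*(z^2 - 9*z + 20) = (z - 5)*(z - 4)*(z - 5)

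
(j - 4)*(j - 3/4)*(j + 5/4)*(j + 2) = j^4 - 3*j^3/2 - 159*j^2/16 - 17*j/8 + 15/2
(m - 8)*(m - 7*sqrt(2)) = m^2 - 7*sqrt(2)*m - 8*m + 56*sqrt(2)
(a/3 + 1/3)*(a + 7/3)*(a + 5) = a^3/3 + 25*a^2/9 + 19*a/3 + 35/9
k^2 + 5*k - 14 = (k - 2)*(k + 7)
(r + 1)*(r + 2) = r^2 + 3*r + 2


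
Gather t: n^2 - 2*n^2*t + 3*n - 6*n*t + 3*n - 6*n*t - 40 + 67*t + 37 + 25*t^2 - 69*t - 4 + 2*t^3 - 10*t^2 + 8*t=n^2 + 6*n + 2*t^3 + 15*t^2 + t*(-2*n^2 - 12*n + 6) - 7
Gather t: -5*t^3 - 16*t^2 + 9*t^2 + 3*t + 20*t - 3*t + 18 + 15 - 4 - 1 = -5*t^3 - 7*t^2 + 20*t + 28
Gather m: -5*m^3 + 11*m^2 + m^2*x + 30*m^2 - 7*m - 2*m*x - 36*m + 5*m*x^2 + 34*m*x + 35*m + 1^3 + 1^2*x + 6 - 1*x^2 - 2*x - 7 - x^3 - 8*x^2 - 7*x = -5*m^3 + m^2*(x + 41) + m*(5*x^2 + 32*x - 8) - x^3 - 9*x^2 - 8*x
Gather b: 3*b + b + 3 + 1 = 4*b + 4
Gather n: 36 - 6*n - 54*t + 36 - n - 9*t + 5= -7*n - 63*t + 77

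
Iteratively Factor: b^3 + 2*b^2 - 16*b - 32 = (b - 4)*(b^2 + 6*b + 8) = (b - 4)*(b + 2)*(b + 4)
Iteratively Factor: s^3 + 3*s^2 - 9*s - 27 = (s + 3)*(s^2 - 9) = (s + 3)^2*(s - 3)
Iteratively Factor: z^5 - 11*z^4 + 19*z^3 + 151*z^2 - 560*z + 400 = (z + 4)*(z^4 - 15*z^3 + 79*z^2 - 165*z + 100) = (z - 5)*(z + 4)*(z^3 - 10*z^2 + 29*z - 20) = (z - 5)*(z - 1)*(z + 4)*(z^2 - 9*z + 20) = (z - 5)^2*(z - 1)*(z + 4)*(z - 4)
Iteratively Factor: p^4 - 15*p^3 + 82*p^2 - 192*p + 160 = (p - 4)*(p^3 - 11*p^2 + 38*p - 40) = (p - 5)*(p - 4)*(p^2 - 6*p + 8) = (p - 5)*(p - 4)*(p - 2)*(p - 4)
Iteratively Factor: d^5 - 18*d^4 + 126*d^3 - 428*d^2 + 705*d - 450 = (d - 3)*(d^4 - 15*d^3 + 81*d^2 - 185*d + 150) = (d - 3)*(d - 2)*(d^3 - 13*d^2 + 55*d - 75) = (d - 3)^2*(d - 2)*(d^2 - 10*d + 25) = (d - 5)*(d - 3)^2*(d - 2)*(d - 5)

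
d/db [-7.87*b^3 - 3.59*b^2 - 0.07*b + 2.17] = -23.61*b^2 - 7.18*b - 0.07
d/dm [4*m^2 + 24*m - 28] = 8*m + 24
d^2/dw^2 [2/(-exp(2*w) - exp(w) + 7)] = 2*(-2*(2*exp(w) + 1)^2*exp(w) + (4*exp(w) + 1)*(exp(2*w) + exp(w) - 7))*exp(w)/(exp(2*w) + exp(w) - 7)^3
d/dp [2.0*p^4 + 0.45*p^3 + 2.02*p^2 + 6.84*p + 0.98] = 8.0*p^3 + 1.35*p^2 + 4.04*p + 6.84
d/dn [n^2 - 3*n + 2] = 2*n - 3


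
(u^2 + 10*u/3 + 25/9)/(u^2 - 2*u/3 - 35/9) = (3*u + 5)/(3*u - 7)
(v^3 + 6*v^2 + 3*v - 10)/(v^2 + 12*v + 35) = (v^2 + v - 2)/(v + 7)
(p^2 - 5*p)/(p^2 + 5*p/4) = 4*(p - 5)/(4*p + 5)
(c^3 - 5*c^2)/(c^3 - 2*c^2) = (c - 5)/(c - 2)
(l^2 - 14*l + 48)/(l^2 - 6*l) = (l - 8)/l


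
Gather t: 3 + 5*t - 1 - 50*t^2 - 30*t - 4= -50*t^2 - 25*t - 2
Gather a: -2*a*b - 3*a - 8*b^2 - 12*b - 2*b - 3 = a*(-2*b - 3) - 8*b^2 - 14*b - 3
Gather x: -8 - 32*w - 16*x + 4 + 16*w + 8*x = -16*w - 8*x - 4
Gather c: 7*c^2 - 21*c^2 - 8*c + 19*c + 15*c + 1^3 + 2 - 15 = -14*c^2 + 26*c - 12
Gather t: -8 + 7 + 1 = 0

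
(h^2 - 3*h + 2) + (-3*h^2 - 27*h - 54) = -2*h^2 - 30*h - 52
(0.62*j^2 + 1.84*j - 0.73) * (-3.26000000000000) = -2.0212*j^2 - 5.9984*j + 2.3798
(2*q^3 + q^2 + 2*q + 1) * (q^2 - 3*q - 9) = 2*q^5 - 5*q^4 - 19*q^3 - 14*q^2 - 21*q - 9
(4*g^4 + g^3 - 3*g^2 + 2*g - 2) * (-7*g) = -28*g^5 - 7*g^4 + 21*g^3 - 14*g^2 + 14*g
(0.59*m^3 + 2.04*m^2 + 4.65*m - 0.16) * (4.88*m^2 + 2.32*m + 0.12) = 2.8792*m^5 + 11.324*m^4 + 27.4956*m^3 + 10.252*m^2 + 0.1868*m - 0.0192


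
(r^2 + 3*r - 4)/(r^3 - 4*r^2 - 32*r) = (r - 1)/(r*(r - 8))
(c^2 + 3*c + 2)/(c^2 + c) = (c + 2)/c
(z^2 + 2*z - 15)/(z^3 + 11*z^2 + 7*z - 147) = (z + 5)/(z^2 + 14*z + 49)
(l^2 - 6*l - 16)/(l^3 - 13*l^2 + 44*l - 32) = (l + 2)/(l^2 - 5*l + 4)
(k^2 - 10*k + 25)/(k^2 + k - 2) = (k^2 - 10*k + 25)/(k^2 + k - 2)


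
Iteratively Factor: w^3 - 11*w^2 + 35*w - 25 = (w - 1)*(w^2 - 10*w + 25) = (w - 5)*(w - 1)*(w - 5)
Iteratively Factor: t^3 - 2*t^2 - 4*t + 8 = (t - 2)*(t^2 - 4) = (t - 2)^2*(t + 2)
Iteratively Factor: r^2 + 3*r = (r + 3)*(r)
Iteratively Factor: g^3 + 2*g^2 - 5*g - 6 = (g - 2)*(g^2 + 4*g + 3) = (g - 2)*(g + 1)*(g + 3)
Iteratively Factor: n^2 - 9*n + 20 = (n - 5)*(n - 4)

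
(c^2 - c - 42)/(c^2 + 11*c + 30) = (c - 7)/(c + 5)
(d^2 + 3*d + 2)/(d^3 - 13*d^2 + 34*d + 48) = (d + 2)/(d^2 - 14*d + 48)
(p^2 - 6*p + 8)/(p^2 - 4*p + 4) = (p - 4)/(p - 2)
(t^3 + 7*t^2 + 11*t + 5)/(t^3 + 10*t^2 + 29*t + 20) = (t + 1)/(t + 4)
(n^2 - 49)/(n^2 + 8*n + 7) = (n - 7)/(n + 1)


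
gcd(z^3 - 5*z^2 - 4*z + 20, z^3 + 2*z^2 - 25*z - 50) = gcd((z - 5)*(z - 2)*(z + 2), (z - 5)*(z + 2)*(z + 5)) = z^2 - 3*z - 10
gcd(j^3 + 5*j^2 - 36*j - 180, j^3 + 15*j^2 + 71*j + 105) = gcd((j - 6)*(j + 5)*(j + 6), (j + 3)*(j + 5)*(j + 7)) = j + 5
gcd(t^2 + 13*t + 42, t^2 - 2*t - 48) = t + 6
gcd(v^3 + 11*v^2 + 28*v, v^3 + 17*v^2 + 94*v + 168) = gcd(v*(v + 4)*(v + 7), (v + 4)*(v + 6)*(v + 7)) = v^2 + 11*v + 28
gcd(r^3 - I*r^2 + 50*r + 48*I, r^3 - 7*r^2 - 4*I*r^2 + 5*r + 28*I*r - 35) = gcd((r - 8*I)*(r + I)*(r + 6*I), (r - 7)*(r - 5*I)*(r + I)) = r + I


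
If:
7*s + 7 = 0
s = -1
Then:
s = -1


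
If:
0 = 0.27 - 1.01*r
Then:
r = 0.27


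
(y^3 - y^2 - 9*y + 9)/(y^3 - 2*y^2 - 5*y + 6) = (y + 3)/(y + 2)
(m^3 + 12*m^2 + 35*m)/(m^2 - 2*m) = (m^2 + 12*m + 35)/(m - 2)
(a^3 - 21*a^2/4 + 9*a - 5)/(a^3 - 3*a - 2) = (4*a^2 - 13*a + 10)/(4*(a^2 + 2*a + 1))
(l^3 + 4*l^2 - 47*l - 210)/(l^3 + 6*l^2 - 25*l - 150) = (l - 7)/(l - 5)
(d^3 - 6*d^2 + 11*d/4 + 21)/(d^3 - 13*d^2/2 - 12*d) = (d^2 - 15*d/2 + 14)/(d*(d - 8))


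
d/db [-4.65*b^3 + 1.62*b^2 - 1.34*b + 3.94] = -13.95*b^2 + 3.24*b - 1.34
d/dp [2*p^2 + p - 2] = 4*p + 1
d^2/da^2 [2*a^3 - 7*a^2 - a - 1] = 12*a - 14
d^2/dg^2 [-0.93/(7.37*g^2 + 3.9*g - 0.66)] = (101.029434*g^2 + 53.46198*g - 0.93*(14.74*g + 3.9)*(29.48*g + 7.8) - 9.047412)/(7.37*g^2 + 3.9*g - 0.66)^3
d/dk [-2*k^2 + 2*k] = 2 - 4*k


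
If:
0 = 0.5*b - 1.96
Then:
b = 3.92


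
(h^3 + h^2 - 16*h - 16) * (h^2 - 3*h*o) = h^5 - 3*h^4*o + h^4 - 3*h^3*o - 16*h^3 + 48*h^2*o - 16*h^2 + 48*h*o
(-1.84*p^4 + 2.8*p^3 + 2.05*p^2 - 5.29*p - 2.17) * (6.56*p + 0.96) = -12.0704*p^5 + 16.6016*p^4 + 16.136*p^3 - 32.7344*p^2 - 19.3136*p - 2.0832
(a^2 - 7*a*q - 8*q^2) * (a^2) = a^4 - 7*a^3*q - 8*a^2*q^2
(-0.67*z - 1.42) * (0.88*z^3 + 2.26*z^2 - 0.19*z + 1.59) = -0.5896*z^4 - 2.7638*z^3 - 3.0819*z^2 - 0.7955*z - 2.2578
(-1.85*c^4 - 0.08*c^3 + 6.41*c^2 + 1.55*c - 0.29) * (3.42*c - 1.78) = -6.327*c^5 + 3.0194*c^4 + 22.0646*c^3 - 6.1088*c^2 - 3.7508*c + 0.5162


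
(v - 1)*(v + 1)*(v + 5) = v^3 + 5*v^2 - v - 5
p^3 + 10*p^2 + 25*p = p*(p + 5)^2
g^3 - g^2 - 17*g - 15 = (g - 5)*(g + 1)*(g + 3)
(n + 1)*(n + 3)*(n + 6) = n^3 + 10*n^2 + 27*n + 18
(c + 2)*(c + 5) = c^2 + 7*c + 10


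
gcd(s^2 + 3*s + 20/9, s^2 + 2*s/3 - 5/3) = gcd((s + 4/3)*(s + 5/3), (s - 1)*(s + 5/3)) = s + 5/3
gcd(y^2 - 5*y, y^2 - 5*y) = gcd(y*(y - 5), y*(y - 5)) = y^2 - 5*y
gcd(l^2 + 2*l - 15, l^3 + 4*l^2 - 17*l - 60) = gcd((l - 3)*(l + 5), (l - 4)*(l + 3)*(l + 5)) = l + 5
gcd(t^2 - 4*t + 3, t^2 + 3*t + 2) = 1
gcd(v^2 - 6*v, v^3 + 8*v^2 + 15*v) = v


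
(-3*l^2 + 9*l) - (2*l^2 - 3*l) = -5*l^2 + 12*l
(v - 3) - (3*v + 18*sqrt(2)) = -2*v - 18*sqrt(2) - 3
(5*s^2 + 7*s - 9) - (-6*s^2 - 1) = 11*s^2 + 7*s - 8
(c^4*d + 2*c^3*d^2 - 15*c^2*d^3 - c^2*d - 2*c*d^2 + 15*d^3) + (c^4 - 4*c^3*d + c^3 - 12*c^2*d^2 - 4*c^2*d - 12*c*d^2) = c^4*d + c^4 + 2*c^3*d^2 - 4*c^3*d + c^3 - 15*c^2*d^3 - 12*c^2*d^2 - 5*c^2*d - 14*c*d^2 + 15*d^3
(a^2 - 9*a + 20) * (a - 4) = a^3 - 13*a^2 + 56*a - 80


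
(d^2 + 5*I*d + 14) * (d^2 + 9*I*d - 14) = d^4 + 14*I*d^3 - 45*d^2 + 56*I*d - 196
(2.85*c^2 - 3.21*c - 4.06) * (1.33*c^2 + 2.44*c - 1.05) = 3.7905*c^4 + 2.6847*c^3 - 16.2247*c^2 - 6.5359*c + 4.263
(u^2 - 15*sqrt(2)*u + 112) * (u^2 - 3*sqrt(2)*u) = u^4 - 18*sqrt(2)*u^3 + 202*u^2 - 336*sqrt(2)*u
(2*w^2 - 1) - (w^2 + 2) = w^2 - 3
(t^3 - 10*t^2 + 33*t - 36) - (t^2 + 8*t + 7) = t^3 - 11*t^2 + 25*t - 43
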